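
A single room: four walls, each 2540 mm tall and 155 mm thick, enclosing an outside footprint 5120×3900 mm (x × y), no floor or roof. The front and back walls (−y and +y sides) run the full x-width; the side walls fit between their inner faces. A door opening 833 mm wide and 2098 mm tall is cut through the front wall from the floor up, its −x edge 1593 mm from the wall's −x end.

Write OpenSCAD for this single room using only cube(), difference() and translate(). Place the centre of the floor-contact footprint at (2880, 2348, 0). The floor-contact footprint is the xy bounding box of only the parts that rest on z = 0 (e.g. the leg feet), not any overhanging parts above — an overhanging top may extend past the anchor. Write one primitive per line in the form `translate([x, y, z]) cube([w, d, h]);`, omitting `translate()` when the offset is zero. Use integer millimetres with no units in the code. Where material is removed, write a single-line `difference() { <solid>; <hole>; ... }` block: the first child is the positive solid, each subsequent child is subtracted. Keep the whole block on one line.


difference() { translate([320, 398, 0]) cube([5120, 155, 2540]); translate([1913, 398, 0]) cube([833, 155, 2098]); }
translate([320, 4143, 0]) cube([5120, 155, 2540]);
translate([320, 553, 0]) cube([155, 3590, 2540]);
translate([5285, 553, 0]) cube([155, 3590, 2540]);


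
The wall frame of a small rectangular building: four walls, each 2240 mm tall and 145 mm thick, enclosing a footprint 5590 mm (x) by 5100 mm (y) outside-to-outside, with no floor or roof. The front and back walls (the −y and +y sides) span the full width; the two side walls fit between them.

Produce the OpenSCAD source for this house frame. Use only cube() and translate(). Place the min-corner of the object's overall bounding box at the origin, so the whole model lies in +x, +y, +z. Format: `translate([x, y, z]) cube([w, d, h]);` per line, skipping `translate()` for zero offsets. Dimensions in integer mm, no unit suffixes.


cube([5590, 145, 2240]);
translate([0, 4955, 0]) cube([5590, 145, 2240]);
translate([0, 145, 0]) cube([145, 4810, 2240]);
translate([5445, 145, 0]) cube([145, 4810, 2240]);


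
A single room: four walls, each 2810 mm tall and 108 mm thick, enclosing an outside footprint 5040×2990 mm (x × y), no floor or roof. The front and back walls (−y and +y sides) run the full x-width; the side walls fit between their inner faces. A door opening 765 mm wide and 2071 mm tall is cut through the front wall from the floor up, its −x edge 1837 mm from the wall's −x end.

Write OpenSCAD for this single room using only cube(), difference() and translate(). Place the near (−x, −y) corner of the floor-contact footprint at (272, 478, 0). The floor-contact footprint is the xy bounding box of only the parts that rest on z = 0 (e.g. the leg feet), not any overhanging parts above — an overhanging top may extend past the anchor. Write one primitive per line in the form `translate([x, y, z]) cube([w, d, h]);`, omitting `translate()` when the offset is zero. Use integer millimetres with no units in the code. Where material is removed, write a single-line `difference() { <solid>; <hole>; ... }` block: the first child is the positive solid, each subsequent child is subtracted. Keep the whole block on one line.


difference() { translate([272, 478, 0]) cube([5040, 108, 2810]); translate([2109, 478, 0]) cube([765, 108, 2071]); }
translate([272, 3360, 0]) cube([5040, 108, 2810]);
translate([272, 586, 0]) cube([108, 2774, 2810]);
translate([5204, 586, 0]) cube([108, 2774, 2810]);


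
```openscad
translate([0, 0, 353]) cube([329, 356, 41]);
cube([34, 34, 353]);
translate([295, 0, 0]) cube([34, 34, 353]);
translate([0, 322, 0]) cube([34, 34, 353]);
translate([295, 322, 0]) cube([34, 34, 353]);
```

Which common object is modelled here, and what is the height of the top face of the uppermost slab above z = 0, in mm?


A stool. The seat height is 394 mm.

A 329×356×41 slab at z = 353 on four corner posts — a stool. The seat top is 353 + 41 = 394 mm.


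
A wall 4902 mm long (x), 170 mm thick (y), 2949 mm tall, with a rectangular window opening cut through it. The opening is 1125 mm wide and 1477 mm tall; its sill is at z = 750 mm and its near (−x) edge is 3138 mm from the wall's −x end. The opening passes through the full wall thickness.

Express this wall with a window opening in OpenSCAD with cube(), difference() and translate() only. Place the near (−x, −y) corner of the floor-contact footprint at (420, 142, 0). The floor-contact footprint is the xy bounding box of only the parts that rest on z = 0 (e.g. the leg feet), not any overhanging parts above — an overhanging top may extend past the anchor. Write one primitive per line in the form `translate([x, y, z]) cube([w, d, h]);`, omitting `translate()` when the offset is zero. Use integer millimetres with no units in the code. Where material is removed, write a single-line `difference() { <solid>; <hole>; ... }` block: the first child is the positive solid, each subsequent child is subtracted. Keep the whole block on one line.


difference() { translate([420, 142, 0]) cube([4902, 170, 2949]); translate([3558, 142, 750]) cube([1125, 170, 1477]); }


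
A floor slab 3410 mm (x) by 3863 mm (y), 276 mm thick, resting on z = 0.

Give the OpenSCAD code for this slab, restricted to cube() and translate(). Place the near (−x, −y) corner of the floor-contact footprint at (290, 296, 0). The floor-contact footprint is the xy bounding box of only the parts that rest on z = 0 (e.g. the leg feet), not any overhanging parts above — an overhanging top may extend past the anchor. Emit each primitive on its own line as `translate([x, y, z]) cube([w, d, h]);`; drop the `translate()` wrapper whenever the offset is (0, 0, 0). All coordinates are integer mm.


translate([290, 296, 0]) cube([3410, 3863, 276]);


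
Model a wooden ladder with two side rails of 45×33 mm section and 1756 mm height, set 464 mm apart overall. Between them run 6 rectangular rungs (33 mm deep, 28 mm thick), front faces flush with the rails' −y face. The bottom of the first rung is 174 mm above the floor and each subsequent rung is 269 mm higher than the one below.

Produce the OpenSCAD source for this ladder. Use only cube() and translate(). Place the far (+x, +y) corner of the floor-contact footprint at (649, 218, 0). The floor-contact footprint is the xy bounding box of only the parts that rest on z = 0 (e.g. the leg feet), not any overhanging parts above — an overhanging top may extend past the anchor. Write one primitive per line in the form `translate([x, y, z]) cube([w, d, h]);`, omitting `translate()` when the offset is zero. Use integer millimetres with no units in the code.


translate([185, 185, 0]) cube([45, 33, 1756]);
translate([604, 185, 0]) cube([45, 33, 1756]);
translate([230, 185, 174]) cube([374, 33, 28]);
translate([230, 185, 443]) cube([374, 33, 28]);
translate([230, 185, 712]) cube([374, 33, 28]);
translate([230, 185, 981]) cube([374, 33, 28]);
translate([230, 185, 1250]) cube([374, 33, 28]);
translate([230, 185, 1519]) cube([374, 33, 28]);


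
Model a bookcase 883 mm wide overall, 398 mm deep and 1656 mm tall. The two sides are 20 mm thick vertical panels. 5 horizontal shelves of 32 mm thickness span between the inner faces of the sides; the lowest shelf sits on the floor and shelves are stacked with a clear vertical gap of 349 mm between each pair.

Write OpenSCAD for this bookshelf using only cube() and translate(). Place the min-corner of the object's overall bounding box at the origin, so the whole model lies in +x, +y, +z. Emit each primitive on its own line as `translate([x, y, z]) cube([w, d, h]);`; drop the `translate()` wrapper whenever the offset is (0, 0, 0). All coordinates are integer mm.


cube([20, 398, 1656]);
translate([863, 0, 0]) cube([20, 398, 1656]);
translate([20, 0, 0]) cube([843, 398, 32]);
translate([20, 0, 381]) cube([843, 398, 32]);
translate([20, 0, 762]) cube([843, 398, 32]);
translate([20, 0, 1143]) cube([843, 398, 32]);
translate([20, 0, 1524]) cube([843, 398, 32]);


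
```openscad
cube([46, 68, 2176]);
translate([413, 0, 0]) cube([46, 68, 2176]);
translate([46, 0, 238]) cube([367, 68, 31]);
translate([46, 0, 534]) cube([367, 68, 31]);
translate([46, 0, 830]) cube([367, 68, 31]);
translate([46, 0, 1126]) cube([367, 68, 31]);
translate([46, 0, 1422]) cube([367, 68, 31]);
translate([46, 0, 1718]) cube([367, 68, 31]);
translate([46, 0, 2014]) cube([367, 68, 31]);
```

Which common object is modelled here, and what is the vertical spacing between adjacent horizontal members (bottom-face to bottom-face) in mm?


A ladder. The rung spacing is 296 mm.

Two tall 46×68 posts with 7 short bars between them — a ladder. Adjacent rungs sit at z = 238 and z = 534, so the spacing is 534 − 238 = 296 mm.


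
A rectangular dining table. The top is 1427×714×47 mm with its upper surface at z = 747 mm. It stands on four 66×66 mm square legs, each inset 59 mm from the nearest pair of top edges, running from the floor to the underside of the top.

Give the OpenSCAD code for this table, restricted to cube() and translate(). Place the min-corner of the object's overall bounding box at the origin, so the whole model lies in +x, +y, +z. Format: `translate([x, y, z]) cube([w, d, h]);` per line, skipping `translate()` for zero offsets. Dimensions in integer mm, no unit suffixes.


translate([0, 0, 700]) cube([1427, 714, 47]);
translate([59, 59, 0]) cube([66, 66, 700]);
translate([1302, 59, 0]) cube([66, 66, 700]);
translate([59, 589, 0]) cube([66, 66, 700]);
translate([1302, 589, 0]) cube([66, 66, 700]);


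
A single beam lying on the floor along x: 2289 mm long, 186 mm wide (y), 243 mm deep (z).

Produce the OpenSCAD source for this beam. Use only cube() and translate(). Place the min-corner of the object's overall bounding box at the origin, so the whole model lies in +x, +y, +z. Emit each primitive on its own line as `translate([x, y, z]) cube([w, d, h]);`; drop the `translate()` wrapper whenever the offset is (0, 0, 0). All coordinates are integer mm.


cube([2289, 186, 243]);


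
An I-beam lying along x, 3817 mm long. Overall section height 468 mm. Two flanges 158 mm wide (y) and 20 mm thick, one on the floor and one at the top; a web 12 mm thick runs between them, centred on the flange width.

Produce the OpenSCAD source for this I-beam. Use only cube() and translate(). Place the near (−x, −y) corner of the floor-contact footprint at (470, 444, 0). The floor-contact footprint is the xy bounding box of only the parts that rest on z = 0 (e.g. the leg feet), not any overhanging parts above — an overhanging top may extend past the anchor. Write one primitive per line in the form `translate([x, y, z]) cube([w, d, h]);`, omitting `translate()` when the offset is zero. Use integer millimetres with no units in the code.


translate([470, 444, 0]) cube([3817, 158, 20]);
translate([470, 517, 20]) cube([3817, 12, 428]);
translate([470, 444, 448]) cube([3817, 158, 20]);


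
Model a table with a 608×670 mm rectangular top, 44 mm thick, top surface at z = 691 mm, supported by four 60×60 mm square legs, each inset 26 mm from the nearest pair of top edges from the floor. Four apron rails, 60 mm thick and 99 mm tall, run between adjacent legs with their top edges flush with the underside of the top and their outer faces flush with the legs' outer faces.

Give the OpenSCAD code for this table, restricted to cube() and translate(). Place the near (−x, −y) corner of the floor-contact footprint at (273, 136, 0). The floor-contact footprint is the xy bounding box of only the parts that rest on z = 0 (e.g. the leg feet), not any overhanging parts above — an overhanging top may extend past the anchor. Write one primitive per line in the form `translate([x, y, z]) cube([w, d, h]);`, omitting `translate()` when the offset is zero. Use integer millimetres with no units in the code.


translate([247, 110, 647]) cube([608, 670, 44]);
translate([273, 136, 0]) cube([60, 60, 647]);
translate([769, 136, 0]) cube([60, 60, 647]);
translate([273, 694, 0]) cube([60, 60, 647]);
translate([769, 694, 0]) cube([60, 60, 647]);
translate([333, 136, 548]) cube([436, 60, 99]);
translate([333, 694, 548]) cube([436, 60, 99]);
translate([273, 196, 548]) cube([60, 498, 99]);
translate([769, 196, 548]) cube([60, 498, 99]);


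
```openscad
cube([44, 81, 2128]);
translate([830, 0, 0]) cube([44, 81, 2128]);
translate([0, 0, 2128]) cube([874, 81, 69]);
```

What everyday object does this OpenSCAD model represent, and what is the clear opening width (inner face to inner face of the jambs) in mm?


A door frame. The clear opening width is 786 mm.

Two 2128 mm tall posts with a header on top — a door frame. The left jamb is 44 mm wide at x = 0; the right jamb starts at x = 830. The clear opening is 830 − 44 = 786 mm.


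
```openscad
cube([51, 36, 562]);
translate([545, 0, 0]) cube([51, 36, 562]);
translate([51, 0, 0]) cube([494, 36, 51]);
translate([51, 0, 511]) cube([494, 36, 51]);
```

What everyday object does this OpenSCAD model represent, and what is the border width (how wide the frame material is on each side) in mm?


A picture frame. The border width is 51 mm.

Four thin pieces enclosing a rectangular opening — a picture frame. The two full-height stiles are 562 mm tall; the top rail sits at z = 511 and is 51 mm tall, so the border above the opening is 562 − 511 = 51 mm, matching the stile x-width.


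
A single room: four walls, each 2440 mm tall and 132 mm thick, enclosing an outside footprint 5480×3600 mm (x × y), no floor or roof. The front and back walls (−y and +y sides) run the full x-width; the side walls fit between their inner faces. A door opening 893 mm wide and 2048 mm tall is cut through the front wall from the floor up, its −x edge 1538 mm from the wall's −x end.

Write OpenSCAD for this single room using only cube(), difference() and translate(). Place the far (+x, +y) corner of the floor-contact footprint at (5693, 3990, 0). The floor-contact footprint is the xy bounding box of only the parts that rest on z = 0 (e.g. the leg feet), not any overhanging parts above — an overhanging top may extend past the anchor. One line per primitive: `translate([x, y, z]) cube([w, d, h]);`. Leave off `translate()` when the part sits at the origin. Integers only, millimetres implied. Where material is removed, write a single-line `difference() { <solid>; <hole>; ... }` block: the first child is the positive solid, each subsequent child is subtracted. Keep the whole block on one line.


difference() { translate([213, 390, 0]) cube([5480, 132, 2440]); translate([1751, 390, 0]) cube([893, 132, 2048]); }
translate([213, 3858, 0]) cube([5480, 132, 2440]);
translate([213, 522, 0]) cube([132, 3336, 2440]);
translate([5561, 522, 0]) cube([132, 3336, 2440]);


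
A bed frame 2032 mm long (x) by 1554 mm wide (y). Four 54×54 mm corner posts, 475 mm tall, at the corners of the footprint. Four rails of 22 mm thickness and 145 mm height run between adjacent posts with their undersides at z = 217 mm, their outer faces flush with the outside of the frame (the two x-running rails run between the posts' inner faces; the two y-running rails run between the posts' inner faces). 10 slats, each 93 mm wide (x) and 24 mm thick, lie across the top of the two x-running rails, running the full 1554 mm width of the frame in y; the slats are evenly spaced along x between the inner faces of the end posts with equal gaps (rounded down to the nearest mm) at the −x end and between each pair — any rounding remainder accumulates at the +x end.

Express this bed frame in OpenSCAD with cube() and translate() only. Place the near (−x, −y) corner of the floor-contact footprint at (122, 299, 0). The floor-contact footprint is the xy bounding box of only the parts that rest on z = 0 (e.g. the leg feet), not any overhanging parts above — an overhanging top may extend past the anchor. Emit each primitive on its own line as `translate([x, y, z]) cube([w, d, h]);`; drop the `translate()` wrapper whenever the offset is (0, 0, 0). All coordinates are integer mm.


translate([122, 299, 0]) cube([54, 54, 475]);
translate([122, 1799, 0]) cube([54, 54, 475]);
translate([2100, 299, 0]) cube([54, 54, 475]);
translate([2100, 1799, 0]) cube([54, 54, 475]);
translate([176, 299, 217]) cube([1924, 22, 145]);
translate([176, 1831, 217]) cube([1924, 22, 145]);
translate([122, 353, 217]) cube([22, 1446, 145]);
translate([2132, 353, 217]) cube([22, 1446, 145]);
translate([266, 299, 362]) cube([93, 1554, 24]);
translate([449, 299, 362]) cube([93, 1554, 24]);
translate([632, 299, 362]) cube([93, 1554, 24]);
translate([815, 299, 362]) cube([93, 1554, 24]);
translate([998, 299, 362]) cube([93, 1554, 24]);
translate([1181, 299, 362]) cube([93, 1554, 24]);
translate([1364, 299, 362]) cube([93, 1554, 24]);
translate([1547, 299, 362]) cube([93, 1554, 24]);
translate([1730, 299, 362]) cube([93, 1554, 24]);
translate([1913, 299, 362]) cube([93, 1554, 24]);


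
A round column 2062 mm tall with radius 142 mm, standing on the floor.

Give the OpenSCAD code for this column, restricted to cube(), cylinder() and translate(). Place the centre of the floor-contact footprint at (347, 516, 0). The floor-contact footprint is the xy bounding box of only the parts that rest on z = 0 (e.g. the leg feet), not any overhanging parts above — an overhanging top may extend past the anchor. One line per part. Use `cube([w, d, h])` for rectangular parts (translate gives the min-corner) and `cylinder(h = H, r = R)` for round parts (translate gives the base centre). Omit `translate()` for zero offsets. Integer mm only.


translate([347, 516, 0]) cylinder(h = 2062, r = 142);


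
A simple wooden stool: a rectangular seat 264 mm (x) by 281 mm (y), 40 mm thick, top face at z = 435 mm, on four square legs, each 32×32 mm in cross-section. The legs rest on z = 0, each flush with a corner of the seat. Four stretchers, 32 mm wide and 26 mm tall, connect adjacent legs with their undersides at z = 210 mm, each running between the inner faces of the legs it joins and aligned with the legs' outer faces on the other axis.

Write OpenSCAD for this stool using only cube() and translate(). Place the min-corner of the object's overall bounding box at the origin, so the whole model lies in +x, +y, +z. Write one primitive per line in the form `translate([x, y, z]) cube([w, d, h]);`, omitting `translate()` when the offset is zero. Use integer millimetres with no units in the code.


translate([0, 0, 395]) cube([264, 281, 40]);
cube([32, 32, 395]);
translate([232, 0, 0]) cube([32, 32, 395]);
translate([0, 249, 0]) cube([32, 32, 395]);
translate([232, 249, 0]) cube([32, 32, 395]);
translate([32, 0, 210]) cube([200, 32, 26]);
translate([32, 249, 210]) cube([200, 32, 26]);
translate([0, 32, 210]) cube([32, 217, 26]);
translate([232, 32, 210]) cube([32, 217, 26]);


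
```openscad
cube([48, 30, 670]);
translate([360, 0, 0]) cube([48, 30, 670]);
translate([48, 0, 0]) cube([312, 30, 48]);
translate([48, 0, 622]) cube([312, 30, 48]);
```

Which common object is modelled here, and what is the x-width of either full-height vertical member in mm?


A picture frame. The border width is 48 mm.

Four thin pieces enclosing a rectangular opening — a picture frame. The two full-height stiles are 670 mm tall; the top rail sits at z = 622 and is 48 mm tall, so the border above the opening is 670 − 622 = 48 mm, matching the stile x-width.


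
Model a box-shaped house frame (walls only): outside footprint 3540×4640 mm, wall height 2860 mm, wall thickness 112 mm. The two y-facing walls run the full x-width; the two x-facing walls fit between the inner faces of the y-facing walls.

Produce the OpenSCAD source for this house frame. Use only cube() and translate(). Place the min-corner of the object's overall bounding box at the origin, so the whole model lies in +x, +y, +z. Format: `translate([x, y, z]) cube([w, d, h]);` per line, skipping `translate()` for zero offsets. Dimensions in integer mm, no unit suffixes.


cube([3540, 112, 2860]);
translate([0, 4528, 0]) cube([3540, 112, 2860]);
translate([0, 112, 0]) cube([112, 4416, 2860]);
translate([3428, 112, 0]) cube([112, 4416, 2860]);


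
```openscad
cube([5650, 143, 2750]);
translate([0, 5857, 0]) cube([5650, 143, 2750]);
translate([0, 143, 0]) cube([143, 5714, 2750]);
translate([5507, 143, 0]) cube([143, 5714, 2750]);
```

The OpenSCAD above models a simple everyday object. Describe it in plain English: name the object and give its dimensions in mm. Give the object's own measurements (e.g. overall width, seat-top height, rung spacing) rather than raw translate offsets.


The wall frame of a small rectangular building: four walls, each 2750 mm tall and 143 mm thick, enclosing a footprint 5650 mm (x) by 6000 mm (y) outside-to-outside, with no floor or roof. The front and back walls (the −y and +y sides) span the full width; the two side walls fit between them.


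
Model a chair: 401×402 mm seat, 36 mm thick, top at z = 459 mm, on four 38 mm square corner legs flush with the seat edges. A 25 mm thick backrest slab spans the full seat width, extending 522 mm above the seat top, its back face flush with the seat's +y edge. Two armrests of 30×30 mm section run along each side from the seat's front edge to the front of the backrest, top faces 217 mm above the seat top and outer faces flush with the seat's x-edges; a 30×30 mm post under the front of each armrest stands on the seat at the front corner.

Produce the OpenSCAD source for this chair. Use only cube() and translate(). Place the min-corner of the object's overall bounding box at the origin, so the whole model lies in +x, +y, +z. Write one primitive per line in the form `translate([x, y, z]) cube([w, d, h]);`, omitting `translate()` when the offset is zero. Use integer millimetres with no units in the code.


translate([0, 0, 423]) cube([401, 402, 36]);
cube([38, 38, 423]);
translate([363, 0, 0]) cube([38, 38, 423]);
translate([0, 364, 0]) cube([38, 38, 423]);
translate([363, 364, 0]) cube([38, 38, 423]);
translate([0, 377, 459]) cube([401, 25, 522]);
translate([0, 0, 646]) cube([30, 377, 30]);
translate([371, 0, 646]) cube([30, 377, 30]);
translate([0, 0, 459]) cube([30, 30, 187]);
translate([371, 0, 459]) cube([30, 30, 187]);


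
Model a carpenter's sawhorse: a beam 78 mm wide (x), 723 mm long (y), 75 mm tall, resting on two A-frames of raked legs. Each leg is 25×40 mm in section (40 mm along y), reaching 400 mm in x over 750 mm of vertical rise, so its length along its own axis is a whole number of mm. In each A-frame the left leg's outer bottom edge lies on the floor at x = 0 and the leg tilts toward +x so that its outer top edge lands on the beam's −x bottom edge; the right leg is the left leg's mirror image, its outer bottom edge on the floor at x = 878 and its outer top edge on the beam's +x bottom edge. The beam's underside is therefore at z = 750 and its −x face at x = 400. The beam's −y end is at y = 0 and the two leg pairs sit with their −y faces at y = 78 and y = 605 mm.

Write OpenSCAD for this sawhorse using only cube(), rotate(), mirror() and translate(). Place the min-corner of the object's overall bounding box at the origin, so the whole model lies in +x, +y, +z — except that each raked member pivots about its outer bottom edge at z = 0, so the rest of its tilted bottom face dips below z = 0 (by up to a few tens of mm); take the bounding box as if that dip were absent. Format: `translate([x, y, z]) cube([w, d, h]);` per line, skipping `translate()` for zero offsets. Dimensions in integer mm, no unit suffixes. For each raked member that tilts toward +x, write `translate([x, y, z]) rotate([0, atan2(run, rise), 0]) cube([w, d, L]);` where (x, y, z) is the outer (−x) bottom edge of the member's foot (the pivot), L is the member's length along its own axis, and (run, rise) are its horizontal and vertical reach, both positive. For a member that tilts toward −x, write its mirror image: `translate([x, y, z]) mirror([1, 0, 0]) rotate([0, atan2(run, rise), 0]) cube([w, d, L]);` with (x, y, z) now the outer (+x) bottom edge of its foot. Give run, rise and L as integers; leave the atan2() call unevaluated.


translate([400, 0, 750]) cube([78, 723, 75]);
translate([0, 78, 0]) rotate([0, atan2(400, 750), 0]) cube([25, 40, 850]);
translate([878, 78, 0]) mirror([1, 0, 0]) rotate([0, atan2(400, 750), 0]) cube([25, 40, 850]);
translate([0, 605, 0]) rotate([0, atan2(400, 750), 0]) cube([25, 40, 850]);
translate([878, 605, 0]) mirror([1, 0, 0]) rotate([0, atan2(400, 750), 0]) cube([25, 40, 850]);


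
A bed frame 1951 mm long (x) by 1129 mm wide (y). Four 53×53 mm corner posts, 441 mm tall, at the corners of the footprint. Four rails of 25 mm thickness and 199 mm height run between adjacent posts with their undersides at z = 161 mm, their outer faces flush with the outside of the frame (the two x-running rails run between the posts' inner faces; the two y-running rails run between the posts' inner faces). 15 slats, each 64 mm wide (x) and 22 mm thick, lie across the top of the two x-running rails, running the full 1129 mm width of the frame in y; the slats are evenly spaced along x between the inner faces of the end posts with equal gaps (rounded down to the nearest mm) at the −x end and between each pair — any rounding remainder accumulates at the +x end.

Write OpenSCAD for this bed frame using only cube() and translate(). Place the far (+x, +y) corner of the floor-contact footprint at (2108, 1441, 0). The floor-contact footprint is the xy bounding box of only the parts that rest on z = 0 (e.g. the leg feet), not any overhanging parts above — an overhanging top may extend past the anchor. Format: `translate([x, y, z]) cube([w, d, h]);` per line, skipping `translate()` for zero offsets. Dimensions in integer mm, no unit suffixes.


translate([157, 312, 0]) cube([53, 53, 441]);
translate([157, 1388, 0]) cube([53, 53, 441]);
translate([2055, 312, 0]) cube([53, 53, 441]);
translate([2055, 1388, 0]) cube([53, 53, 441]);
translate([210, 312, 161]) cube([1845, 25, 199]);
translate([210, 1416, 161]) cube([1845, 25, 199]);
translate([157, 365, 161]) cube([25, 1023, 199]);
translate([2083, 365, 161]) cube([25, 1023, 199]);
translate([265, 312, 360]) cube([64, 1129, 22]);
translate([384, 312, 360]) cube([64, 1129, 22]);
translate([503, 312, 360]) cube([64, 1129, 22]);
translate([622, 312, 360]) cube([64, 1129, 22]);
translate([741, 312, 360]) cube([64, 1129, 22]);
translate([860, 312, 360]) cube([64, 1129, 22]);
translate([979, 312, 360]) cube([64, 1129, 22]);
translate([1098, 312, 360]) cube([64, 1129, 22]);
translate([1217, 312, 360]) cube([64, 1129, 22]);
translate([1336, 312, 360]) cube([64, 1129, 22]);
translate([1455, 312, 360]) cube([64, 1129, 22]);
translate([1574, 312, 360]) cube([64, 1129, 22]);
translate([1693, 312, 360]) cube([64, 1129, 22]);
translate([1812, 312, 360]) cube([64, 1129, 22]);
translate([1931, 312, 360]) cube([64, 1129, 22]);


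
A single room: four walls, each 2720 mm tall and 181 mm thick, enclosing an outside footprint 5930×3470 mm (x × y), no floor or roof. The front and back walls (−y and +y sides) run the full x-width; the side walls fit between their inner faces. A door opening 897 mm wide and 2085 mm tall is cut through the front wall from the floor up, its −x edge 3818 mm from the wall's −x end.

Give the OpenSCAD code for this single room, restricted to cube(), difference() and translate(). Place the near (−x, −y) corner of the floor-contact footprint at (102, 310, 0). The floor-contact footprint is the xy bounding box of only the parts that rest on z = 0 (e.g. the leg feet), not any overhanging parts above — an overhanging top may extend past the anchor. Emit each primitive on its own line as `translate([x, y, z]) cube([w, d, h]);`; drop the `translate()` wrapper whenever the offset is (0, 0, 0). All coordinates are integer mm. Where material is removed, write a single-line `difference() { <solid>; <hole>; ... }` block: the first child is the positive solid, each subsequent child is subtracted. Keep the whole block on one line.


difference() { translate([102, 310, 0]) cube([5930, 181, 2720]); translate([3920, 310, 0]) cube([897, 181, 2085]); }
translate([102, 3599, 0]) cube([5930, 181, 2720]);
translate([102, 491, 0]) cube([181, 3108, 2720]);
translate([5851, 491, 0]) cube([181, 3108, 2720]);


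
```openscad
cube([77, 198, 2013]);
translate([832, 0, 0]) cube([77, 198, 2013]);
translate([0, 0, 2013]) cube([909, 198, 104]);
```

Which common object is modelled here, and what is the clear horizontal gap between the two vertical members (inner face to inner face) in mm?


A door frame. The clear opening width is 755 mm.

Two 2013 mm tall posts with a header on top — a door frame. The left jamb is 77 mm wide at x = 0; the right jamb starts at x = 832. The clear opening is 832 − 77 = 755 mm.


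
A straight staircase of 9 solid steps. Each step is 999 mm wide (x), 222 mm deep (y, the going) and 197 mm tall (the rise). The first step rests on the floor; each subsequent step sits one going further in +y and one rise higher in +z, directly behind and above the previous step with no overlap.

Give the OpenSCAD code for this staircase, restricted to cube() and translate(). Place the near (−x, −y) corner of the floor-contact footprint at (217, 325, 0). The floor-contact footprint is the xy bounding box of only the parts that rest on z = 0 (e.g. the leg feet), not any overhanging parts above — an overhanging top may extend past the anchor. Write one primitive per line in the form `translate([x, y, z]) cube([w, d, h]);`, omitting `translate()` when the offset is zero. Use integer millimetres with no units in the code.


translate([217, 325, 0]) cube([999, 222, 197]);
translate([217, 547, 197]) cube([999, 222, 197]);
translate([217, 769, 394]) cube([999, 222, 197]);
translate([217, 991, 591]) cube([999, 222, 197]);
translate([217, 1213, 788]) cube([999, 222, 197]);
translate([217, 1435, 985]) cube([999, 222, 197]);
translate([217, 1657, 1182]) cube([999, 222, 197]);
translate([217, 1879, 1379]) cube([999, 222, 197]);
translate([217, 2101, 1576]) cube([999, 222, 197]);


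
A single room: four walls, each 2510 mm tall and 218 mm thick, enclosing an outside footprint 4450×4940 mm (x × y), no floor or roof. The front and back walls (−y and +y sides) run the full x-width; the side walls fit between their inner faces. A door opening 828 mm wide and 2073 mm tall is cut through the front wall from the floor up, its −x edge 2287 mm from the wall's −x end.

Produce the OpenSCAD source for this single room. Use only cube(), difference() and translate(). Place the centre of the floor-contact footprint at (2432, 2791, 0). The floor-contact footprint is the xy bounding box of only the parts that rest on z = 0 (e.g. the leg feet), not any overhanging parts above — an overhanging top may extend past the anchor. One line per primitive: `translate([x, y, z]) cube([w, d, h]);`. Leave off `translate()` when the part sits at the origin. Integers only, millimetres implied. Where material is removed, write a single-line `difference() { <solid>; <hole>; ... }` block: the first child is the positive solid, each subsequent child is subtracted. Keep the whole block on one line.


difference() { translate([207, 321, 0]) cube([4450, 218, 2510]); translate([2494, 321, 0]) cube([828, 218, 2073]); }
translate([207, 5043, 0]) cube([4450, 218, 2510]);
translate([207, 539, 0]) cube([218, 4504, 2510]);
translate([4439, 539, 0]) cube([218, 4504, 2510]);


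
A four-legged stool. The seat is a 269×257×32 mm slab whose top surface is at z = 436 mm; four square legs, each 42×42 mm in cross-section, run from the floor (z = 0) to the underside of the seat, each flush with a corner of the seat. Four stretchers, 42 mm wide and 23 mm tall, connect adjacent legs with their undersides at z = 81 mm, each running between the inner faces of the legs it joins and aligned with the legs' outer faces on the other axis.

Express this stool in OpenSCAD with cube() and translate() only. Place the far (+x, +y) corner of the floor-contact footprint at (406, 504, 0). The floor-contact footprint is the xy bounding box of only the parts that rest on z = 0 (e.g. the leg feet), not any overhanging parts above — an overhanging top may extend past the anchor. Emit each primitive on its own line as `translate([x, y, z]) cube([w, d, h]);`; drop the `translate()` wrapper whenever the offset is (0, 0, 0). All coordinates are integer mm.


// leg_h = 436 - 32 = 404
// stretcher span = 269 - 2*42 = 185
translate([137, 247, 404]) cube([269, 257, 32]);
translate([137, 247, 0]) cube([42, 42, 404]);
translate([364, 247, 0]) cube([42, 42, 404]);
translate([137, 462, 0]) cube([42, 42, 404]);
translate([364, 462, 0]) cube([42, 42, 404]);
translate([179, 247, 81]) cube([185, 42, 23]);
translate([179, 462, 81]) cube([185, 42, 23]);
translate([137, 289, 81]) cube([42, 173, 23]);
translate([364, 289, 81]) cube([42, 173, 23]);


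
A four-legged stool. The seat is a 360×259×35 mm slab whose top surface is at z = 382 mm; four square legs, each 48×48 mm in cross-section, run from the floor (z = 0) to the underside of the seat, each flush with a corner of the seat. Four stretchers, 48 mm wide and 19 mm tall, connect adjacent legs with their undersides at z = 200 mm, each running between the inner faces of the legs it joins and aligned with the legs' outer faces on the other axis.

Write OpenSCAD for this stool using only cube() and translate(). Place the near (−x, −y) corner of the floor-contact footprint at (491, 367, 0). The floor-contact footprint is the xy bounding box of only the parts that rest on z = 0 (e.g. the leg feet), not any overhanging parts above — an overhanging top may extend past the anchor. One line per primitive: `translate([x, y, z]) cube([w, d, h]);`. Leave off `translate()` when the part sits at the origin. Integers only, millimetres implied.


translate([491, 367, 347]) cube([360, 259, 35]);
translate([491, 367, 0]) cube([48, 48, 347]);
translate([803, 367, 0]) cube([48, 48, 347]);
translate([491, 578, 0]) cube([48, 48, 347]);
translate([803, 578, 0]) cube([48, 48, 347]);
translate([539, 367, 200]) cube([264, 48, 19]);
translate([539, 578, 200]) cube([264, 48, 19]);
translate([491, 415, 200]) cube([48, 163, 19]);
translate([803, 415, 200]) cube([48, 163, 19]);


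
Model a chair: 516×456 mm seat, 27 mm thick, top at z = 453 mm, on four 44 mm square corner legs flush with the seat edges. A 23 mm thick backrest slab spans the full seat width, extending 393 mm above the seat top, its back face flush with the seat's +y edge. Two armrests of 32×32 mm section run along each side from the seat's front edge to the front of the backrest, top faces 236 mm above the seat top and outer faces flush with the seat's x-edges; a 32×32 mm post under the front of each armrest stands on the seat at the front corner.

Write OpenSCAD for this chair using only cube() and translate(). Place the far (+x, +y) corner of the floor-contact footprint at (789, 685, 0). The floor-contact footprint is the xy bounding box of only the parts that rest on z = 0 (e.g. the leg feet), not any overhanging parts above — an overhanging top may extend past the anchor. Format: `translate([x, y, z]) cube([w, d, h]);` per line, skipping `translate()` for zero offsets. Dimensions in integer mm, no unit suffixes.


// leg_h = 453 - 27 = 426
// arm post h = 236 - 32 = 204
translate([273, 229, 426]) cube([516, 456, 27]);
translate([273, 229, 0]) cube([44, 44, 426]);
translate([745, 229, 0]) cube([44, 44, 426]);
translate([273, 641, 0]) cube([44, 44, 426]);
translate([745, 641, 0]) cube([44, 44, 426]);
translate([273, 662, 453]) cube([516, 23, 393]);
translate([273, 229, 657]) cube([32, 433, 32]);
translate([757, 229, 657]) cube([32, 433, 32]);
translate([273, 229, 453]) cube([32, 32, 204]);
translate([757, 229, 453]) cube([32, 32, 204]);


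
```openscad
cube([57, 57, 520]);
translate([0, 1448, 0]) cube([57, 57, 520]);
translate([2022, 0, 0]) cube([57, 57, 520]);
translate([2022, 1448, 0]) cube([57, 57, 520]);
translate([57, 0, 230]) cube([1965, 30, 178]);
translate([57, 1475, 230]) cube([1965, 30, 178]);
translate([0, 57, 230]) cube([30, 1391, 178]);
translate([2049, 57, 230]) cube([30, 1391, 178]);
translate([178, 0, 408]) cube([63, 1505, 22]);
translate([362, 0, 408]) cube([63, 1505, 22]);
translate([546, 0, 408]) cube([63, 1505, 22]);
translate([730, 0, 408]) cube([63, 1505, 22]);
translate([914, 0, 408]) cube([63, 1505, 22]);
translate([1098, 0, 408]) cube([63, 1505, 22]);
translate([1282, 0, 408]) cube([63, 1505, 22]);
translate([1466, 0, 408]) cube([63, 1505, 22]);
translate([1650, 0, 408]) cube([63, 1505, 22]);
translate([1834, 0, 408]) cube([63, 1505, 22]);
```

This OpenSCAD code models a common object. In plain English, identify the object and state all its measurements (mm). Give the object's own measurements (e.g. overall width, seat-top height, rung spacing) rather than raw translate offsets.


A bed frame 2079 mm long (x) by 1505 mm wide (y). Four 57×57 mm corner posts, 520 mm tall, at the corners of the footprint. Four rails of 30 mm thickness and 178 mm height run between adjacent posts with their undersides at z = 230 mm, their outer faces flush with the outside of the frame (the two x-running rails run between the posts' inner faces; the two y-running rails run between the posts' inner faces). 10 slats, each 63 mm wide (x) and 22 mm thick, lie across the top of the two x-running rails, running the full 1505 mm width of the frame in y; along x they sit between the end posts with a 121 mm gap after the −x posts and between neighbouring slats, leaving 125 mm before the +x posts.


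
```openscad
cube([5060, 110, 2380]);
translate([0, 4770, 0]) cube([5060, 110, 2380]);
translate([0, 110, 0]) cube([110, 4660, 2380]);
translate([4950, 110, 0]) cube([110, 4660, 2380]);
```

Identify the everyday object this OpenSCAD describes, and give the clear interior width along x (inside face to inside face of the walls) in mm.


A house (or room) frame. The interior width is 4840 mm.

Four 2380 mm walls enclosing a rectangle with no floor or roof — a room or house frame. Outside width is 5060 mm and wall thickness is 110 mm, so the interior width is 5060 − 2 × 110 = 4840 mm.


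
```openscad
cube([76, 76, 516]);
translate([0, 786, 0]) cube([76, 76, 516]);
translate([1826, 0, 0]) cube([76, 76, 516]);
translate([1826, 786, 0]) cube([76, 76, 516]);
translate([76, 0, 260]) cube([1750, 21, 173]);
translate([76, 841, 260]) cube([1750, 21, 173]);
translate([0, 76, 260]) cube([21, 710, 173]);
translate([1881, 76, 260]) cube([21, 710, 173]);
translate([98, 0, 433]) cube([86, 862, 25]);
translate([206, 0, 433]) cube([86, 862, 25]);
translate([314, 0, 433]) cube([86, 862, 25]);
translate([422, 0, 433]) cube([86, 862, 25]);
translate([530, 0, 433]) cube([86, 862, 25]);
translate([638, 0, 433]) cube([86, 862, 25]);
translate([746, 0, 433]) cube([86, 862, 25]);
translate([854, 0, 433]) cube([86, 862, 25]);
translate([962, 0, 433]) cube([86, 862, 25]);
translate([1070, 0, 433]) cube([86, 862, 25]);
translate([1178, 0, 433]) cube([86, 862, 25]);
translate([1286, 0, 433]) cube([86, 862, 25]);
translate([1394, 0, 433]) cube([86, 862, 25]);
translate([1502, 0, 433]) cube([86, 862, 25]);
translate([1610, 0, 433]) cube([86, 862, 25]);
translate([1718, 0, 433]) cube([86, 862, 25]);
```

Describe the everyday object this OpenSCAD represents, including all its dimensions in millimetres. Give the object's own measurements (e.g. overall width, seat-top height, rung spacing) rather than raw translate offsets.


A bed frame 1902 mm long (x) by 862 mm wide (y). Four 76×76 mm corner posts, 516 mm tall, at the corners of the footprint. Four rails of 21 mm thickness and 173 mm height run between adjacent posts with their undersides at z = 260 mm, their outer faces flush with the outside of the frame (the two x-running rails run between the posts' inner faces; the two y-running rails run between the posts' inner faces). 16 slats, each 86 mm wide (x) and 25 mm thick, lie across the top of the two x-running rails, running the full 862 mm width of the frame in y; along x they sit between the end posts with a 22 mm gap after the −x posts and between neighbouring slats and before the +x posts.
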